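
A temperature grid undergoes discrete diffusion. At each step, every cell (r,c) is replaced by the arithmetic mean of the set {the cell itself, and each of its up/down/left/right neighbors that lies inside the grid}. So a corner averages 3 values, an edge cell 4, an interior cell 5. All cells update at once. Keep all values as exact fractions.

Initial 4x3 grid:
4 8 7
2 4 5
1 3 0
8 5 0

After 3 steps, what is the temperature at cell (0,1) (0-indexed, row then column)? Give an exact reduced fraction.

Step 1: cell (0,1) = 23/4
Step 2: cell (0,1) = 1289/240
Step 3: cell (0,1) = 2755/576
Full grid after step 3:
  1223/270 2755/576 10879/2160
  5579/1440 62/15 2917/720
  5243/1440 3931/1200 571/180
  7681/2160 1183/360 376/135

Answer: 2755/576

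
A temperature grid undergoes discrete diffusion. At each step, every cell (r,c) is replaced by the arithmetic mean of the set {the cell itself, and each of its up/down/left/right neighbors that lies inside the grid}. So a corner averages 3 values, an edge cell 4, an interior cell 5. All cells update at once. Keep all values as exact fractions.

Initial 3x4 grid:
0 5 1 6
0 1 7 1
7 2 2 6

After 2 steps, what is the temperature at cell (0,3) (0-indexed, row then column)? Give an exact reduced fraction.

Answer: 149/36

Derivation:
Step 1: cell (0,3) = 8/3
Step 2: cell (0,3) = 149/36
Full grid after step 2:
  65/36 67/24 347/120 149/36
  29/12 243/100 97/25 49/15
  8/3 53/16 253/80 49/12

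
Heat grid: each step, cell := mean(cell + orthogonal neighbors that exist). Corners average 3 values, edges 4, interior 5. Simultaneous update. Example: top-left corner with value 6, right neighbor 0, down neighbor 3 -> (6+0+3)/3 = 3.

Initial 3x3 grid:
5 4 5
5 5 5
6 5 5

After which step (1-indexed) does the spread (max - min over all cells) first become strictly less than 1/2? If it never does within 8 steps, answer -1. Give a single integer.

Step 1: max=16/3, min=14/3, spread=2/3
Step 2: max=95/18, min=1133/240, spread=401/720
Step 3: max=5539/1080, min=10363/2160, spread=143/432
  -> spread < 1/2 first at step 3
Step 4: max=330323/64800, min=630521/129600, spread=1205/5184
Step 5: max=19629031/3888000, min=37989187/7776000, spread=10151/62208
Step 6: max=1173193007/233280000, min=2292937889/466560000, spread=85517/746496
Step 7: max=70112795179/13996800000, min=137974243483/27993600000, spread=720431/8957952
Step 8: max=4197657044363/839808000000, min=8300482510601/1679616000000, spread=6069221/107495424

Answer: 3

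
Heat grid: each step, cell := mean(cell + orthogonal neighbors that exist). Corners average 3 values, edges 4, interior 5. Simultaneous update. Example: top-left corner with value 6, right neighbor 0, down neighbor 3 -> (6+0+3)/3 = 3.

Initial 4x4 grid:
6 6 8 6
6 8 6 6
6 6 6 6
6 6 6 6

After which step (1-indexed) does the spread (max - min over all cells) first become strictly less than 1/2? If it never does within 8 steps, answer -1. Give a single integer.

Step 1: max=7, min=6, spread=1
Step 2: max=809/120, min=6, spread=89/120
Step 3: max=7901/1200, min=6, spread=701/1200
Step 4: max=140569/21600, min=12149/2000, spread=46799/108000
  -> spread < 1/2 first at step 4
Step 5: max=6976697/1080000, min=164671/27000, spread=389857/1080000
Step 6: max=624159959/97200000, min=165727/27000, spread=27542759/97200000
Step 7: max=6221171201/972000000, min=14970011/2430000, spread=77722267/324000000
Step 8: max=185962377101/29160000000, min=15021270971/2430000000, spread=5707125449/29160000000

Answer: 4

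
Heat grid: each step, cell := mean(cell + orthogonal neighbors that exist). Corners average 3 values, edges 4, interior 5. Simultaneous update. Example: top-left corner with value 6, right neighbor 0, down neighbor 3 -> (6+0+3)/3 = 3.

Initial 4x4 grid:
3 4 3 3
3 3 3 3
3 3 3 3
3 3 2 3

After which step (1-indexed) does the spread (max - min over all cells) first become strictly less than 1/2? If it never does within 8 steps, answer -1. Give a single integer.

Answer: 3

Derivation:
Step 1: max=10/3, min=8/3, spread=2/3
Step 2: max=391/120, min=329/120, spread=31/60
Step 3: max=3451/1080, min=3029/1080, spread=211/540
  -> spread < 1/2 first at step 3
Step 4: max=102241/32400, min=92159/32400, spread=5041/16200
Step 5: max=3046111/972000, min=2785889/972000, spread=130111/486000
Step 6: max=90735781/29160000, min=84224219/29160000, spread=3255781/14580000
Step 7: max=2706760351/874800000, min=2542039649/874800000, spread=82360351/437400000
Step 8: max=80806577821/26244000000, min=76657422179/26244000000, spread=2074577821/13122000000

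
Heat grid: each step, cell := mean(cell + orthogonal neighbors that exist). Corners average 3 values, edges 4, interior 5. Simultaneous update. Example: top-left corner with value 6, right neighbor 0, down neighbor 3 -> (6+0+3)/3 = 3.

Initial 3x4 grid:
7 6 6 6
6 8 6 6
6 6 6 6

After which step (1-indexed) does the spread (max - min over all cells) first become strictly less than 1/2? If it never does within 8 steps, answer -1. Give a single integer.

Step 1: max=27/4, min=6, spread=3/4
Step 2: max=119/18, min=6, spread=11/18
Step 3: max=93451/14400, min=1213/200, spread=1223/2880
  -> spread < 1/2 first at step 3
Step 4: max=837991/129600, min=21991/3600, spread=9263/25920
Step 5: max=332371411/51840000, min=4426013/720000, spread=547939/2073600
Step 6: max=2984567101/466560000, min=4998301/810000, spread=4221829/18662400
Step 7: max=178354820159/27993600000, min=5351569751/864000000, spread=24819801133/139968000000
Step 8: max=10678293373981/1679616000000, min=144827886623/23328000000, spread=2005484297/13436928000

Answer: 3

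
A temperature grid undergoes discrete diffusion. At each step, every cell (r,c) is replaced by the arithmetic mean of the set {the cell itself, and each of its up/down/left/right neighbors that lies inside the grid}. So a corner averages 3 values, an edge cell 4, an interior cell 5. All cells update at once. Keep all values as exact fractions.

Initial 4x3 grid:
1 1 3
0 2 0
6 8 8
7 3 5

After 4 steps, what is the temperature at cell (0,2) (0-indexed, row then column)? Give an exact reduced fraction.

Step 1: cell (0,2) = 4/3
Step 2: cell (0,2) = 19/9
Step 3: cell (0,2) = 4757/2160
Step 4: cell (0,2) = 322177/129600
Full grid after step 4:
  294977/129600 653551/288000 322177/129600
  326801/108000 375649/120000 348301/108000
  456961/108000 1555547/360000 471961/108000
  638137/129600 4358533/864000 648937/129600

Answer: 322177/129600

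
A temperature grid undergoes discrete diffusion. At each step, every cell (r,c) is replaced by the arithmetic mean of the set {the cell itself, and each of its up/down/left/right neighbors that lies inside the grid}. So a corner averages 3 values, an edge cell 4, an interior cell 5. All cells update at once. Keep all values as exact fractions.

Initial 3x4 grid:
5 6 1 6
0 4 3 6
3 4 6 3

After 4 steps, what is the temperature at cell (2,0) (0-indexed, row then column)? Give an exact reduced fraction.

Step 1: cell (2,0) = 7/3
Step 2: cell (2,0) = 115/36
Step 3: cell (2,0) = 7049/2160
Step 4: cell (2,0) = 223379/64800
Full grid after step 4:
  28763/8100 100571/27000 218657/54000 272249/64800
  13747/4000 223073/60000 362347/90000 1848271/432000
  223379/64800 790193/216000 293251/72000 46079/10800

Answer: 223379/64800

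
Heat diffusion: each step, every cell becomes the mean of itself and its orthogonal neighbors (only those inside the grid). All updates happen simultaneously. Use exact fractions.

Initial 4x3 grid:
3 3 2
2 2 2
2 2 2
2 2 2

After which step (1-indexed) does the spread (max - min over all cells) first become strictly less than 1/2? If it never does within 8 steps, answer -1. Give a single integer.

Answer: 2

Derivation:
Step 1: max=8/3, min=2, spread=2/3
Step 2: max=89/36, min=2, spread=17/36
  -> spread < 1/2 first at step 2
Step 3: max=5167/2160, min=2, spread=847/2160
Step 4: max=75431/32400, min=454/225, spread=2011/6480
Step 5: max=8906783/3888000, min=219713/108000, spread=199423/777600
Step 6: max=527464867/233280000, min=4435249/2160000, spread=1938319/9331200
Step 7: max=31355277053/13996800000, min=402244199/194400000, spread=95747789/559872000
Step 8: max=1867185255127/839808000000, min=24301143941/11664000000, spread=940023131/6718464000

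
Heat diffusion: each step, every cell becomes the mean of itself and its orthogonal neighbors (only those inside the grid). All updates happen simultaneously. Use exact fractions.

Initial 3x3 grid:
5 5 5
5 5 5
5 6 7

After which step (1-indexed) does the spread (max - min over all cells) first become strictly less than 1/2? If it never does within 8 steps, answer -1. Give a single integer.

Step 1: max=6, min=5, spread=1
Step 2: max=23/4, min=5, spread=3/4
Step 3: max=4019/720, min=911/180, spread=25/48
Step 4: max=237353/43200, min=27691/5400, spread=211/576
  -> spread < 1/2 first at step 4
Step 5: max=4694297/864000, min=41409/8000, spread=1777/6912
Step 6: max=838918177/155520000, min=12669493/2430000, spread=14971/82944
Step 7: max=50075870419/9331200000, min=12223371511/2332800000, spread=126121/995328
Step 8: max=997999302131/186624000000, min=122674719407/23328000000, spread=1062499/11943936

Answer: 4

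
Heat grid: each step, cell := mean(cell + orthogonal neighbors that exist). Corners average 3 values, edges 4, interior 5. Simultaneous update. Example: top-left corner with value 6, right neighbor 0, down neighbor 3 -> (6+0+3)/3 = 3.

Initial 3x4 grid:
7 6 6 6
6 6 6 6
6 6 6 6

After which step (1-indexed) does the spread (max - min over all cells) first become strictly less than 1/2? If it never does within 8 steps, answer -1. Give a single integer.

Step 1: max=19/3, min=6, spread=1/3
  -> spread < 1/2 first at step 1
Step 2: max=113/18, min=6, spread=5/18
Step 3: max=1337/216, min=6, spread=41/216
Step 4: max=159737/25920, min=6, spread=4217/25920
Step 5: max=9540349/1555200, min=43279/7200, spread=38417/311040
Step 6: max=571072211/93312000, min=866597/144000, spread=1903471/18662400
Step 7: max=34193309089/5598720000, min=26035759/4320000, spread=18038617/223948800
Step 8: max=2048807382851/335923200000, min=2345726759/388800000, spread=883978523/13436928000

Answer: 1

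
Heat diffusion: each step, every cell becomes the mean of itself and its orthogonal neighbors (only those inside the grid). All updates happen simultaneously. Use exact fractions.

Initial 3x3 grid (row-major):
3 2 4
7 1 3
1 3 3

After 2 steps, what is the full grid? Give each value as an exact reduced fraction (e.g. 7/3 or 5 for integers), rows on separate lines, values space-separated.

Answer: 19/6 127/40 11/4
52/15 269/100 239/80
26/9 89/30 31/12

Derivation:
After step 1:
  4 5/2 3
  3 16/5 11/4
  11/3 2 3
After step 2:
  19/6 127/40 11/4
  52/15 269/100 239/80
  26/9 89/30 31/12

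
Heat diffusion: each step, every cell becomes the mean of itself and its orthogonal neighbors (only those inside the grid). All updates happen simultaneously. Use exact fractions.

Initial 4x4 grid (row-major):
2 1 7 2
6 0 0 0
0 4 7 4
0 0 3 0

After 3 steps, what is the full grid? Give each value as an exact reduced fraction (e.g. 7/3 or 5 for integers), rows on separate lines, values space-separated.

Answer: 299/120 1009/400 3031/1200 1811/720
447/200 2457/1000 5137/2000 5947/2400
239/120 4339/2000 7699/3000 18641/7200
1129/720 321/160 17021/7200 2743/1080

Derivation:
After step 1:
  3 5/2 5/2 3
  2 11/5 14/5 3/2
  5/2 11/5 18/5 11/4
  0 7/4 5/2 7/3
After step 2:
  5/2 51/20 27/10 7/3
  97/40 117/50 63/25 201/80
  67/40 49/20 277/100 611/240
  17/12 129/80 611/240 91/36
After step 3:
  299/120 1009/400 3031/1200 1811/720
  447/200 2457/1000 5137/2000 5947/2400
  239/120 4339/2000 7699/3000 18641/7200
  1129/720 321/160 17021/7200 2743/1080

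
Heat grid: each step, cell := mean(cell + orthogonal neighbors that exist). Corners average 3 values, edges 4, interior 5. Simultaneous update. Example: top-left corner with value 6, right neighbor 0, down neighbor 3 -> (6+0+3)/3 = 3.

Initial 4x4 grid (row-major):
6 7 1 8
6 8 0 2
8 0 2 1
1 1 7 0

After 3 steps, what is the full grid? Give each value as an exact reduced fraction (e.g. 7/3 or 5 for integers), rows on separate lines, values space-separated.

After step 1:
  19/3 11/2 4 11/3
  7 21/5 13/5 11/4
  15/4 19/5 2 5/4
  10/3 9/4 5/2 8/3
After step 2:
  113/18 601/120 473/120 125/36
  1277/240 231/50 311/100 77/30
  1073/240 16/5 243/100 13/6
  28/9 713/240 113/48 77/36
After step 3:
  11957/2160 17863/3600 13979/3600 3593/1080
  37241/7200 25511/6000 10001/3000 1273/450
  5797/1440 2123/600 15913/6000 2093/900
  3799/1080 4189/1440 17809/7200 959/432

Answer: 11957/2160 17863/3600 13979/3600 3593/1080
37241/7200 25511/6000 10001/3000 1273/450
5797/1440 2123/600 15913/6000 2093/900
3799/1080 4189/1440 17809/7200 959/432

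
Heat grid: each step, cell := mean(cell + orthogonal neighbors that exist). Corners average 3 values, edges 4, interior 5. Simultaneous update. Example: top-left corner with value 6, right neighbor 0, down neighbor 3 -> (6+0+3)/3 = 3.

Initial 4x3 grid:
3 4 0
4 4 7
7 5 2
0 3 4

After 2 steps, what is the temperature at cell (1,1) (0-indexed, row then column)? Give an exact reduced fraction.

Step 1: cell (1,1) = 24/5
Step 2: cell (1,1) = 39/10
Full grid after step 2:
  131/36 893/240 29/9
  509/120 39/10 973/240
  481/120 41/10 299/80
  31/9 203/60 7/2

Answer: 39/10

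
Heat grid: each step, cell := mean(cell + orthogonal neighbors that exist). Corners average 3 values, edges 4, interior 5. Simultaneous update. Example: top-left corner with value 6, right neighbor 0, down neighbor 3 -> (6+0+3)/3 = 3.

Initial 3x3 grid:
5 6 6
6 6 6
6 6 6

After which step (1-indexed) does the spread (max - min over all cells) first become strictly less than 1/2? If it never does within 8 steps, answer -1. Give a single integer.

Step 1: max=6, min=17/3, spread=1/3
  -> spread < 1/2 first at step 1
Step 2: max=6, min=103/18, spread=5/18
Step 3: max=6, min=1255/216, spread=41/216
Step 4: max=2149/360, min=75629/12960, spread=347/2592
Step 5: max=21443/3600, min=4558663/777600, spread=2921/31104
Step 6: max=2566517/432000, min=274107461/46656000, spread=24611/373248
Step 7: max=57663259/9720000, min=16477437967/2799360000, spread=207329/4478976
Step 8: max=3071598401/518400000, min=989739647549/167961600000, spread=1746635/53747712

Answer: 1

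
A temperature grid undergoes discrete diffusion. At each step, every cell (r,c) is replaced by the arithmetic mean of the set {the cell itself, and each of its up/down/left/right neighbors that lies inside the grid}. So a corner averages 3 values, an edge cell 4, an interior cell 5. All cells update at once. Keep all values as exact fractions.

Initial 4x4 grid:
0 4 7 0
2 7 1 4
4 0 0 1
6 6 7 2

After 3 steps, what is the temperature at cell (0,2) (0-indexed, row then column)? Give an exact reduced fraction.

Answer: 10907/3600

Derivation:
Step 1: cell (0,2) = 3
Step 2: cell (0,2) = 449/120
Step 3: cell (0,2) = 10907/3600
Full grid after step 3:
  727/240 817/240 10907/3600 6583/2160
  1597/480 6047/2000 18541/6000 18139/7200
  5047/1440 4237/1200 16961/6000 3823/1440
  8939/2160 2741/720 2441/720 6083/2160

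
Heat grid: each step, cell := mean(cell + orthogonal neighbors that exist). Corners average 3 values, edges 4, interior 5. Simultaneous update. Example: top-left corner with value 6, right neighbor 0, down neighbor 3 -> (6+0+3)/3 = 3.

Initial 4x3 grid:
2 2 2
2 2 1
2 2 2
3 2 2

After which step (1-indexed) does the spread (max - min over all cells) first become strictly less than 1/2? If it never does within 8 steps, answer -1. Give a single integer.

Answer: 3

Derivation:
Step 1: max=7/3, min=5/3, spread=2/3
Step 2: max=41/18, min=209/120, spread=193/360
Step 3: max=473/216, min=1949/1080, spread=52/135
  -> spread < 1/2 first at step 3
Step 4: max=276901/129600, min=59759/32400, spread=7573/25920
Step 5: max=16332569/7776000, min=907129/486000, spread=363701/1555200
Step 6: max=966811711/466560000, min=110210167/58320000, spread=681043/3732480
Step 7: max=57455242949/27993600000, min=1667903957/874800000, spread=163292653/1119744000
Step 8: max=3420960434191/1679616000000, min=201661789301/104976000000, spread=1554974443/13436928000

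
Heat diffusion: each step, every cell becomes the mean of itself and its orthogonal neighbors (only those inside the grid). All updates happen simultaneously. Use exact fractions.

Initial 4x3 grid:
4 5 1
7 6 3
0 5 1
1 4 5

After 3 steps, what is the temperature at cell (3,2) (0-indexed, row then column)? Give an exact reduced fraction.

Answer: 437/135

Derivation:
Step 1: cell (3,2) = 10/3
Step 2: cell (3,2) = 127/36
Step 3: cell (3,2) = 437/135
Full grid after step 3:
  4831/1080 14437/3600 2699/720
  14407/3600 24197/6000 8363/2400
  6421/1800 3387/1000 25409/7200
  6457/2160 15821/4800 437/135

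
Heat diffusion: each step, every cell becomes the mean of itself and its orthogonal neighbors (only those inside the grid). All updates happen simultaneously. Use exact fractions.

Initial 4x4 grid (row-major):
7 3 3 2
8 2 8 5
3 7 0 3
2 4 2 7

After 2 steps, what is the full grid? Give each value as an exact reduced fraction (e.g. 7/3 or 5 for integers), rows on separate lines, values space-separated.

After step 1:
  6 15/4 4 10/3
  5 28/5 18/5 9/2
  5 16/5 4 15/4
  3 15/4 13/4 4
After step 2:
  59/12 387/80 881/240 71/18
  27/5 423/100 217/50 911/240
  81/20 431/100 89/25 65/16
  47/12 33/10 15/4 11/3

Answer: 59/12 387/80 881/240 71/18
27/5 423/100 217/50 911/240
81/20 431/100 89/25 65/16
47/12 33/10 15/4 11/3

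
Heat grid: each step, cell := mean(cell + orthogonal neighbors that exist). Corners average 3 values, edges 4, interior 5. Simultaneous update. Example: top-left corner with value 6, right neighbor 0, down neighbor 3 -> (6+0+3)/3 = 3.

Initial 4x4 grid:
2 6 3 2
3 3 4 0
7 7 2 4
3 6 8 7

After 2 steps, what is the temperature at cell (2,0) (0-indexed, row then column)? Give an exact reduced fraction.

Step 1: cell (2,0) = 5
Step 2: cell (2,0) = 229/48
Full grid after step 2:
  131/36 931/240 679/240 95/36
  1021/240 77/20 73/20 589/240
  229/48 128/25 107/25 205/48
  49/9 265/48 277/48 46/9

Answer: 229/48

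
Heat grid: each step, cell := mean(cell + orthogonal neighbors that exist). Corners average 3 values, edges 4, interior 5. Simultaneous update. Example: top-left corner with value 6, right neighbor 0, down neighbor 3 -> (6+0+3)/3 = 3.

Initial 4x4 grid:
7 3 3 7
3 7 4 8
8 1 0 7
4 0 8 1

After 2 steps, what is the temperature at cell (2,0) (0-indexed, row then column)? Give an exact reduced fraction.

Step 1: cell (2,0) = 4
Step 2: cell (2,0) = 349/80
Full grid after step 2:
  187/36 1031/240 393/80 67/12
  1091/240 449/100 91/20 209/40
  349/80 361/100 357/100 119/24
  15/4 127/40 89/24 139/36

Answer: 349/80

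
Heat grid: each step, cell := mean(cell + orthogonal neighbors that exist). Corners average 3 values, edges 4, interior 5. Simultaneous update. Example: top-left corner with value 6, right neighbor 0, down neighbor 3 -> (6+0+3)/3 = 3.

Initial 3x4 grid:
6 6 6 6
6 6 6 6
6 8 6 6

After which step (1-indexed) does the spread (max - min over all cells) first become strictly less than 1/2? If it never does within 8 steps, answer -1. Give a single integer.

Step 1: max=20/3, min=6, spread=2/3
Step 2: max=391/60, min=6, spread=31/60
Step 3: max=3451/540, min=6, spread=211/540
  -> spread < 1/2 first at step 3
Step 4: max=340897/54000, min=5447/900, spread=14077/54000
Step 5: max=3056407/486000, min=327683/54000, spread=5363/24300
Step 6: max=91220809/14580000, min=182869/30000, spread=93859/583200
Step 7: max=5459074481/874800000, min=296936467/48600000, spread=4568723/34992000
Step 8: max=326708435629/52488000000, min=8929618889/1458000000, spread=8387449/83980800

Answer: 3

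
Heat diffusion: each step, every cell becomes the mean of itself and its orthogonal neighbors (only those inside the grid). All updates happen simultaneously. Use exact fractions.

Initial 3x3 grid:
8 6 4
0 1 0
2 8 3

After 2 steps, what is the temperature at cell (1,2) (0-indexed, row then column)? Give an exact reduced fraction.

Step 1: cell (1,2) = 2
Step 2: cell (1,2) = 3
Full grid after step 2:
  73/18 63/16 121/36
  55/16 16/5 3
  115/36 27/8 55/18

Answer: 3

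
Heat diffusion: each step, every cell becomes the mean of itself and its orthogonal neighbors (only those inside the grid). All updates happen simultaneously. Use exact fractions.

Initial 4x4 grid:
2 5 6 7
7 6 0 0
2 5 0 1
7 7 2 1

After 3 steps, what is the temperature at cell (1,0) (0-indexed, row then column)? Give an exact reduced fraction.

Answer: 202/45

Derivation:
Step 1: cell (1,0) = 17/4
Step 2: cell (1,0) = 563/120
Step 3: cell (1,0) = 202/45
Full grid after step 3:
  9991/2160 1237/288 27461/7200 7139/2160
  202/45 24577/6000 18629/6000 2317/900
  2117/450 23183/6000 16067/6000 329/180
  2053/432 29447/7200 3811/1440 3941/2160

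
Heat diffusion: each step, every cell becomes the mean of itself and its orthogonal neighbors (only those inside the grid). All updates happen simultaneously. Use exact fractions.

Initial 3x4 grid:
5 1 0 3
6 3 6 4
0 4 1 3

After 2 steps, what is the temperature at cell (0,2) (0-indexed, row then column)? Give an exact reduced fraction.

Answer: 593/240

Derivation:
Step 1: cell (0,2) = 5/2
Step 2: cell (0,2) = 593/240
Full grid after step 2:
  13/4 51/16 593/240 53/18
  89/24 291/100 84/25 59/20
  53/18 77/24 329/120 61/18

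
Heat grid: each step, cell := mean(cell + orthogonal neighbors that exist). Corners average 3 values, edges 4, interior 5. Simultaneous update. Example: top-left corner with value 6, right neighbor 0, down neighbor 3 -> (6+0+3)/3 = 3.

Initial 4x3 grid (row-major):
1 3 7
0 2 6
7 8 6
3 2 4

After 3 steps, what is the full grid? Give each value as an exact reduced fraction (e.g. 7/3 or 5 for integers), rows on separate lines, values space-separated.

After step 1:
  4/3 13/4 16/3
  5/2 19/5 21/4
  9/2 5 6
  4 17/4 4
After step 2:
  85/36 823/240 83/18
  91/30 99/25 1223/240
  4 471/100 81/16
  17/4 69/16 19/4
After step 3:
  6353/2160 51701/14400 4729/1080
  12019/3600 12137/3000 33713/7200
  2399/600 4409/1000 11771/2400
  67/16 7209/1600 113/24

Answer: 6353/2160 51701/14400 4729/1080
12019/3600 12137/3000 33713/7200
2399/600 4409/1000 11771/2400
67/16 7209/1600 113/24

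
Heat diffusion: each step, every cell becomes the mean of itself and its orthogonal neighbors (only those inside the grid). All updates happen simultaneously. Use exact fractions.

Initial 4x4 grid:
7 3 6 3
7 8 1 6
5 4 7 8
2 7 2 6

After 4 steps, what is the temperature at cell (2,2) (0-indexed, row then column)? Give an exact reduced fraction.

Step 1: cell (2,2) = 22/5
Step 2: cell (2,2) = 569/100
Step 3: cell (2,2) = 2981/600
Step 4: cell (2,2) = 19081/3600
Full grid after step 4:
  179687/32400 1112857/216000 364819/72000 17267/3600
  1145377/216000 483449/90000 49597/10000 370739/72000
  1134193/216000 18029/3600 19081/3600 44657/8640
  157931/32400 1097953/216000 218989/43200 174751/32400

Answer: 19081/3600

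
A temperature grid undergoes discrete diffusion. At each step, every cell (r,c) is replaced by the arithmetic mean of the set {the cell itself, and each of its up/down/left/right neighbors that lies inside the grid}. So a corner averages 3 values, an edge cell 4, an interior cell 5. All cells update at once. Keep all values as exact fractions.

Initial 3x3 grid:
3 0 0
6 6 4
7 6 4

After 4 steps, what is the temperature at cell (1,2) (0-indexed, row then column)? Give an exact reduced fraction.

Step 1: cell (1,2) = 7/2
Step 2: cell (1,2) = 139/40
Step 3: cell (1,2) = 2951/800
Step 4: cell (1,2) = 544891/144000
Full grid after step 4:
  166871/43200 3009971/864000 423013/129600
  1920673/432000 372613/90000 544891/144000
  646663/129600 1362407/288000 569063/129600

Answer: 544891/144000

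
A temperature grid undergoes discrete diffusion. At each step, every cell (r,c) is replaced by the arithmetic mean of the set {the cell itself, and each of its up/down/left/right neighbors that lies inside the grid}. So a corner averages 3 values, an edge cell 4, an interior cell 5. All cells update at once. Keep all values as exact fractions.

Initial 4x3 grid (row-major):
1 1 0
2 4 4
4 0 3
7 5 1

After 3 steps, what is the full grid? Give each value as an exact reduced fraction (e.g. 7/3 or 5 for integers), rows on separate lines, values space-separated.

Answer: 2131/1080 4793/2400 4177/2160
4661/1800 4589/2000 16819/7200
11467/3600 2299/750 6253/2400
8117/2160 47413/14400 551/180

Derivation:
After step 1:
  4/3 3/2 5/3
  11/4 11/5 11/4
  13/4 16/5 2
  16/3 13/4 3
After step 2:
  67/36 67/40 71/36
  143/60 62/25 517/240
  109/30 139/50 219/80
  71/18 887/240 11/4
After step 3:
  2131/1080 4793/2400 4177/2160
  4661/1800 4589/2000 16819/7200
  11467/3600 2299/750 6253/2400
  8117/2160 47413/14400 551/180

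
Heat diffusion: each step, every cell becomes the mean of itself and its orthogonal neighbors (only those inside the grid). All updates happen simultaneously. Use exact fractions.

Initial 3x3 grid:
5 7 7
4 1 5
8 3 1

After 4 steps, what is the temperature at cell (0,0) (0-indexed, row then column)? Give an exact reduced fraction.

Answer: 61363/12960

Derivation:
Step 1: cell (0,0) = 16/3
Step 2: cell (0,0) = 89/18
Step 3: cell (0,0) = 1067/216
Step 4: cell (0,0) = 61363/12960
Full grid after step 4:
  61363/12960 12743/2700 59023/12960
  390401/86400 311149/72000 367901/86400
  36247/8640 233909/57600 33727/8640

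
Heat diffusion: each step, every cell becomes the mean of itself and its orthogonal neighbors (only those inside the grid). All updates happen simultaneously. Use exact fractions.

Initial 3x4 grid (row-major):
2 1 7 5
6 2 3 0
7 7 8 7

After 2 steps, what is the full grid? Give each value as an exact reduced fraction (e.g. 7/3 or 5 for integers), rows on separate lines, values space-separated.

Answer: 41/12 69/20 15/4 47/12
1063/240 421/100 109/25 67/16
203/36 1363/240 85/16 5

Derivation:
After step 1:
  3 3 4 4
  17/4 19/5 4 15/4
  20/3 6 25/4 5
After step 2:
  41/12 69/20 15/4 47/12
  1063/240 421/100 109/25 67/16
  203/36 1363/240 85/16 5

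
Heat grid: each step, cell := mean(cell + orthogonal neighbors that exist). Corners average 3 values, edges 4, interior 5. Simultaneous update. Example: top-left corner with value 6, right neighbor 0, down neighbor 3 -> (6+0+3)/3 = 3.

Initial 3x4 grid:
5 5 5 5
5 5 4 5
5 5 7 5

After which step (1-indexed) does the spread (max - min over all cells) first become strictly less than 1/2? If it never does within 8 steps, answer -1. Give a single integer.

Answer: 3

Derivation:
Step 1: max=17/3, min=19/4, spread=11/12
Step 2: max=1297/240, min=29/6, spread=137/240
Step 3: max=5681/1080, min=2359/480, spread=1493/4320
  -> spread < 1/2 first at step 3
Step 4: max=224207/43200, min=23831/4800, spread=152/675
Step 5: max=8010443/1555200, min=107893/21600, spread=242147/1555200
Step 6: max=199154417/38880000, min=10828409/2160000, spread=848611/7776000
Step 7: max=28600529207/5598720000, min=260529469/51840000, spread=92669311/1119744000
Step 8: max=1711585142053/335923200000, min=47001504673/9331200000, spread=781238953/13436928000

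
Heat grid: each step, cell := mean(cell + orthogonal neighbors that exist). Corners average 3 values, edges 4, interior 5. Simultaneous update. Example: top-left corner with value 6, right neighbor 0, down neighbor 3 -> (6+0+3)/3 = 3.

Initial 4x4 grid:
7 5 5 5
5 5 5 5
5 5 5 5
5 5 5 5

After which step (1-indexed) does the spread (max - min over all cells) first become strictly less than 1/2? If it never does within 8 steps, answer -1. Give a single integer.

Answer: 3

Derivation:
Step 1: max=17/3, min=5, spread=2/3
Step 2: max=50/9, min=5, spread=5/9
Step 3: max=581/108, min=5, spread=41/108
  -> spread < 1/2 first at step 3
Step 4: max=17243/3240, min=5, spread=1043/3240
Step 5: max=511553/97200, min=5, spread=25553/97200
Step 6: max=15251459/2916000, min=45079/9000, spread=645863/2916000
Step 7: max=455041691/87480000, min=300971/60000, spread=16225973/87480000
Step 8: max=13599477983/2624400000, min=135701/27000, spread=409340783/2624400000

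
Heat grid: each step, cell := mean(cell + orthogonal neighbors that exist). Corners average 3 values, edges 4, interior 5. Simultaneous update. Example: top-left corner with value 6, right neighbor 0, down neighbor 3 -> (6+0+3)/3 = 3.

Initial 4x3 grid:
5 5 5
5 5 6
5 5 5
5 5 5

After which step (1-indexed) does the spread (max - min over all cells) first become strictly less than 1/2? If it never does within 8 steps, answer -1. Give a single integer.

Step 1: max=16/3, min=5, spread=1/3
  -> spread < 1/2 first at step 1
Step 2: max=631/120, min=5, spread=31/120
Step 3: max=5611/1080, min=5, spread=211/1080
Step 4: max=556897/108000, min=9047/1800, spread=14077/108000
Step 5: max=5000407/972000, min=543683/108000, spread=5363/48600
Step 6: max=149540809/29160000, min=302869/60000, spread=93859/1166400
Step 7: max=8958274481/1749600000, min=491336467/97200000, spread=4568723/69984000
Step 8: max=536660435629/104976000000, min=14761618889/2916000000, spread=8387449/167961600

Answer: 1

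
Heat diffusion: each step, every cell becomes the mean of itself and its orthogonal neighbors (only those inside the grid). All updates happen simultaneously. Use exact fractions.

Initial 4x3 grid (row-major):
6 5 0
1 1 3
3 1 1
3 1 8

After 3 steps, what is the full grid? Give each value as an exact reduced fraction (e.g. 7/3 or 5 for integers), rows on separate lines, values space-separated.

Answer: 2149/720 4789/1800 2741/1080
6137/2400 15103/6000 1021/450
17651/7200 6929/3000 9313/3600
1301/540 38897/14400 5879/2160

Derivation:
After step 1:
  4 3 8/3
  11/4 11/5 5/4
  2 7/5 13/4
  7/3 13/4 10/3
After step 2:
  13/4 89/30 83/36
  219/80 53/25 281/120
  509/240 121/50 277/120
  91/36 619/240 59/18
After step 3:
  2149/720 4789/1800 2741/1080
  6137/2400 15103/6000 1021/450
  17651/7200 6929/3000 9313/3600
  1301/540 38897/14400 5879/2160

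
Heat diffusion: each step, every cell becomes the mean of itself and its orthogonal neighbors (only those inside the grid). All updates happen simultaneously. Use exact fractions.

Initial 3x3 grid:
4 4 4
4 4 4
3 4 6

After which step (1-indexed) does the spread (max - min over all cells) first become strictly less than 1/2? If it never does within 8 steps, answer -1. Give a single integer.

Step 1: max=14/3, min=11/3, spread=1
Step 2: max=161/36, min=185/48, spread=89/144
Step 3: max=1859/432, min=565/144, spread=41/108
  -> spread < 1/2 first at step 3
Step 4: max=109837/25920, min=3811/960, spread=347/1296
Step 5: max=6510899/1555200, min=2072933/518400, spread=2921/15552
Step 6: max=388045453/93312000, min=125246651/31104000, spread=24611/186624
Step 7: max=23163184691/5598720000, min=2516095799/622080000, spread=207329/2239488
Step 8: max=1385236539277/335923200000, min=454467867259/111974400000, spread=1746635/26873856

Answer: 3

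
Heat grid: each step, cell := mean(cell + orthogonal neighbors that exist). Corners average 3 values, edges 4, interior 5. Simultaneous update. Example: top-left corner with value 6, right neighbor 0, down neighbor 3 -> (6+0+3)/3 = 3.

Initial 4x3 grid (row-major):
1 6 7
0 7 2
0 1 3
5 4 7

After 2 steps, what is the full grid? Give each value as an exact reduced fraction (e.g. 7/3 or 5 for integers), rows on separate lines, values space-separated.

After step 1:
  7/3 21/4 5
  2 16/5 19/4
  3/2 3 13/4
  3 17/4 14/3
After step 2:
  115/36 947/240 5
  271/120 91/25 81/20
  19/8 76/25 47/12
  35/12 179/48 73/18

Answer: 115/36 947/240 5
271/120 91/25 81/20
19/8 76/25 47/12
35/12 179/48 73/18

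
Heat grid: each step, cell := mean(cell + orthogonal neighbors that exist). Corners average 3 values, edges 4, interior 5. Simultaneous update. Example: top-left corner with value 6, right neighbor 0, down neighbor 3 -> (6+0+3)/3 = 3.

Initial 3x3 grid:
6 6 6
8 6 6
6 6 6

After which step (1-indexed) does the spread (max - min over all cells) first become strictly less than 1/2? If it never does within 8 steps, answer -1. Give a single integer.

Step 1: max=20/3, min=6, spread=2/3
Step 2: max=787/120, min=6, spread=67/120
Step 3: max=6917/1080, min=607/100, spread=1807/5400
  -> spread < 1/2 first at step 3
Step 4: max=2749963/432000, min=16561/2700, spread=33401/144000
Step 5: max=24557933/3888000, min=1663391/270000, spread=3025513/19440000
Step 6: max=9796126867/1555200000, min=89155949/14400000, spread=53531/497664
Step 7: max=585904925849/93312000000, min=24119116051/3888000000, spread=450953/5971968
Step 8: max=35101223560603/5598720000000, min=2900368610519/466560000000, spread=3799043/71663616

Answer: 3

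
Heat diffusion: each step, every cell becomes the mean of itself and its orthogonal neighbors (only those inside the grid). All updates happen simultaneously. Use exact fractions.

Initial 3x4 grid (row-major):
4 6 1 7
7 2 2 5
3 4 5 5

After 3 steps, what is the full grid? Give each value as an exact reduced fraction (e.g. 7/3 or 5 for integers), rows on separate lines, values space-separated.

Answer: 9517/2160 28477/7200 29297/7200 221/54
7463/1800 24701/6000 11623/3000 61939/14400
4601/1080 14051/3600 827/200 611/144

Derivation:
After step 1:
  17/3 13/4 4 13/3
  4 21/5 3 19/4
  14/3 7/2 4 5
After step 2:
  155/36 1027/240 175/48 157/36
  139/30 359/100 399/100 205/48
  73/18 491/120 31/8 55/12
After step 3:
  9517/2160 28477/7200 29297/7200 221/54
  7463/1800 24701/6000 11623/3000 61939/14400
  4601/1080 14051/3600 827/200 611/144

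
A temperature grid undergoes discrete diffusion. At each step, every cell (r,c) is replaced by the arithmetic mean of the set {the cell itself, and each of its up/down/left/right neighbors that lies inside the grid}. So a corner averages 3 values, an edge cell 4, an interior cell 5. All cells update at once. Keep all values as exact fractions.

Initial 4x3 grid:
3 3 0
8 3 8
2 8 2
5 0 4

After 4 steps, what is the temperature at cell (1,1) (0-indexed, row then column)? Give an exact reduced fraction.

Answer: 282521/72000

Derivation:
Step 1: cell (1,1) = 6
Step 2: cell (1,1) = 37/10
Step 3: cell (1,1) = 5389/1200
Step 4: cell (1,1) = 282521/72000
Full grid after step 4:
  103549/25920 706639/172800 97369/25920
  186971/43200 282521/72000 176471/43200
  171271/43200 300581/72000 54257/14400
  103853/25920 635299/172800 33371/8640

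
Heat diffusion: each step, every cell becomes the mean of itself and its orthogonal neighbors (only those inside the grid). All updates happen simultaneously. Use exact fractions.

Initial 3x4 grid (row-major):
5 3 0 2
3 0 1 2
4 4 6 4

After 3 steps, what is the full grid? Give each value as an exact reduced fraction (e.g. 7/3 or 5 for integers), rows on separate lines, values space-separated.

Answer: 3011/1080 169/72 1439/720 4103/2160
134/45 3253/1200 181/75 1393/576
7057/2160 895/288 487/160 1073/360

Derivation:
After step 1:
  11/3 2 3/2 4/3
  3 11/5 9/5 9/4
  11/3 7/2 15/4 4
After step 2:
  26/9 281/120 199/120 61/36
  47/15 5/2 23/10 563/240
  61/18 787/240 261/80 10/3
After step 3:
  3011/1080 169/72 1439/720 4103/2160
  134/45 3253/1200 181/75 1393/576
  7057/2160 895/288 487/160 1073/360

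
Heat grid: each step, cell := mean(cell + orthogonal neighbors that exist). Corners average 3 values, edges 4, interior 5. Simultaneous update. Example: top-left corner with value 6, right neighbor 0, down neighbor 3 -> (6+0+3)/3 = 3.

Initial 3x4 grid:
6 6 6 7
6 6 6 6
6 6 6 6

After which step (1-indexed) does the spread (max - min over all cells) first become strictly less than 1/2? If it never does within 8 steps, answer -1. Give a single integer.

Step 1: max=19/3, min=6, spread=1/3
  -> spread < 1/2 first at step 1
Step 2: max=113/18, min=6, spread=5/18
Step 3: max=1337/216, min=6, spread=41/216
Step 4: max=159737/25920, min=6, spread=4217/25920
Step 5: max=9540349/1555200, min=43279/7200, spread=38417/311040
Step 6: max=571072211/93312000, min=866597/144000, spread=1903471/18662400
Step 7: max=34193309089/5598720000, min=26035759/4320000, spread=18038617/223948800
Step 8: max=2048807382851/335923200000, min=2345726759/388800000, spread=883978523/13436928000

Answer: 1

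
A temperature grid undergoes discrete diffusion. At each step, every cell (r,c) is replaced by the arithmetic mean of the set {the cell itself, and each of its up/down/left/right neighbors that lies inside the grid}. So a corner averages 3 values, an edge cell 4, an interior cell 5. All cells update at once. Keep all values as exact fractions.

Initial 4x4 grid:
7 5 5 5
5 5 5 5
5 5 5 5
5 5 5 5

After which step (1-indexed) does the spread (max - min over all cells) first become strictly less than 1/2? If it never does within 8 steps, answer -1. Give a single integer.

Answer: 3

Derivation:
Step 1: max=17/3, min=5, spread=2/3
Step 2: max=50/9, min=5, spread=5/9
Step 3: max=581/108, min=5, spread=41/108
  -> spread < 1/2 first at step 3
Step 4: max=17243/3240, min=5, spread=1043/3240
Step 5: max=511553/97200, min=5, spread=25553/97200
Step 6: max=15251459/2916000, min=45079/9000, spread=645863/2916000
Step 7: max=455041691/87480000, min=300971/60000, spread=16225973/87480000
Step 8: max=13599477983/2624400000, min=135701/27000, spread=409340783/2624400000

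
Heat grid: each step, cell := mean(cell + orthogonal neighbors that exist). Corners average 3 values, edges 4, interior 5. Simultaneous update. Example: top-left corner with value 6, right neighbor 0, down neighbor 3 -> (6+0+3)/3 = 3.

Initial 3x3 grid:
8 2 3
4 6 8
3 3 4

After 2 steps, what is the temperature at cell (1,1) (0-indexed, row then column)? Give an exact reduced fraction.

Step 1: cell (1,1) = 23/5
Step 2: cell (1,1) = 477/100
Full grid after step 2:
  44/9 367/80 43/9
  357/80 477/100 1151/240
  151/36 127/30 19/4

Answer: 477/100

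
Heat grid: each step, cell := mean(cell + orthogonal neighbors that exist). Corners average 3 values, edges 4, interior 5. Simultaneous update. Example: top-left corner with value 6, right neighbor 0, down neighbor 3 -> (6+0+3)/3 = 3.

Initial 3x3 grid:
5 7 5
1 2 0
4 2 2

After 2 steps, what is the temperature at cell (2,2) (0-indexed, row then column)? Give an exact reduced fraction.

Step 1: cell (2,2) = 4/3
Step 2: cell (2,2) = 73/36
Full grid after step 2:
  145/36 929/240 11/3
  181/60 149/50 599/240
  47/18 257/120 73/36

Answer: 73/36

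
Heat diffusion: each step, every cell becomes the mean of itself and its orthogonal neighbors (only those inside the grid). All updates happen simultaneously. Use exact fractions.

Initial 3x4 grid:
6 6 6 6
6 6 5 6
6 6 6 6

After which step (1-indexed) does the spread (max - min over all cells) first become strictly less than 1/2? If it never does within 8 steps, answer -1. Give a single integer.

Step 1: max=6, min=23/4, spread=1/4
  -> spread < 1/2 first at step 1
Step 2: max=6, min=577/100, spread=23/100
Step 3: max=2387/400, min=27989/4800, spread=131/960
Step 4: max=42809/7200, min=252649/43200, spread=841/8640
Step 5: max=8546627/1440000, min=101137949/17280000, spread=56863/691200
Step 6: max=76770457/12960000, min=911585659/155520000, spread=386393/6220800
Step 7: max=30683641187/5184000000, min=364854276869/62208000000, spread=26795339/497664000
Step 8: max=1839153850333/311040000000, min=21911064285871/3732480000000, spread=254051069/5971968000

Answer: 1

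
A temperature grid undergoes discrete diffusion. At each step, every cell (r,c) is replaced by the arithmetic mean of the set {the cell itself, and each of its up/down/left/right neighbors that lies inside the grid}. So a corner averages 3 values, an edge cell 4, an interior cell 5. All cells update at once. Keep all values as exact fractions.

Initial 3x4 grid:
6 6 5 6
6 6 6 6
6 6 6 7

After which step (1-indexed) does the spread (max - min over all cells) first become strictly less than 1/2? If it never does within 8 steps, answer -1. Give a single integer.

Step 1: max=19/3, min=17/3, spread=2/3
Step 2: max=113/18, min=689/120, spread=193/360
Step 3: max=6619/1080, min=7033/1200, spread=2893/10800
  -> spread < 1/2 first at step 3
Step 4: max=790021/129600, min=318259/54000, spread=130997/648000
Step 5: max=47048489/7776000, min=12782969/2160000, spread=5149003/38880000
Step 6: max=2814928111/466560000, min=115403539/19440000, spread=1809727/18662400
Step 7: max=168414153749/27993600000, min=11559765191/1944000000, spread=9767674993/139968000000
Step 8: max=10089774944191/1679616000000, min=104145647071/17496000000, spread=734342603/13436928000

Answer: 3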